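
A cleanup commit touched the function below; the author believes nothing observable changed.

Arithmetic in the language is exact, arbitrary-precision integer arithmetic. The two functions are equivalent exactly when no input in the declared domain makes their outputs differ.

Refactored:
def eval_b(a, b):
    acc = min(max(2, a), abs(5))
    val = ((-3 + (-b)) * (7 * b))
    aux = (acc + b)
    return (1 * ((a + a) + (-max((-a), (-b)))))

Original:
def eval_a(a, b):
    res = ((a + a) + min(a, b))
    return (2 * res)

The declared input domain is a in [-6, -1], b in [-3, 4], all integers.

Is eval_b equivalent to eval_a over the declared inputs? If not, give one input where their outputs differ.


Input a=-6, b=-3: -36 from eval_a versus -18 from eval_b.
verdict: not equivalent; witness: a=-6, b=-3


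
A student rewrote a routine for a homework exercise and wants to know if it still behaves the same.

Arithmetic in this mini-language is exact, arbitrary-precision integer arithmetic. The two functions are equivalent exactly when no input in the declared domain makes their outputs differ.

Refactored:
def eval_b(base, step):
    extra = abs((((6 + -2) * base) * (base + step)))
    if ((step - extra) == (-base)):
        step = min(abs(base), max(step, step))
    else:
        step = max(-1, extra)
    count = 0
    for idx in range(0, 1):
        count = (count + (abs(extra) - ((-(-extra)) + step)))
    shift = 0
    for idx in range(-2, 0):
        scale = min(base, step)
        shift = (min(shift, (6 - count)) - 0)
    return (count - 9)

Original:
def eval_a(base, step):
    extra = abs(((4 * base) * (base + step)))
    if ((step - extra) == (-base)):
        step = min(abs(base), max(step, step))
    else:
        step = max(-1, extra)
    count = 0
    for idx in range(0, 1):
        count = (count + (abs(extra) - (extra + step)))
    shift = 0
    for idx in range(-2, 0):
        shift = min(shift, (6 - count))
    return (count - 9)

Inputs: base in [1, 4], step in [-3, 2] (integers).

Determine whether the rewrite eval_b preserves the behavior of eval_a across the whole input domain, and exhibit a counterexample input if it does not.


The two are interchangeable: statement counts differ, min/max/abs usage differs, constant usage differs, arithmetic usage differs, local variable names differ, and every declared input agrees.
One worked example (base=4, step=-3) — eval_a: extra becomes 16; next ((step - extra) == (-base)) evaluates to false; next step becomes 16; next count becomes 0; next at idx=0:; next count becomes -16; next shift becomes 0; next at idx=-2:; next shift becomes 0; next at idx=-1:; next shift becomes 0; next final value -25; eval_b: extra becomes 16; next ((step - extra) == (-base)) evaluates to false; next step becomes 16; next count becomes 0; next at idx=0:; next count becomes -16; next shift becomes 0; next at idx=-2:; next scale becomes 4; next shift becomes 0; next at idx=-1:; next scale becomes 4; next shift becomes 0; next final value -25; agreement on -25.
Every one of the 24 inputs gives matching results.
verdict: equivalent


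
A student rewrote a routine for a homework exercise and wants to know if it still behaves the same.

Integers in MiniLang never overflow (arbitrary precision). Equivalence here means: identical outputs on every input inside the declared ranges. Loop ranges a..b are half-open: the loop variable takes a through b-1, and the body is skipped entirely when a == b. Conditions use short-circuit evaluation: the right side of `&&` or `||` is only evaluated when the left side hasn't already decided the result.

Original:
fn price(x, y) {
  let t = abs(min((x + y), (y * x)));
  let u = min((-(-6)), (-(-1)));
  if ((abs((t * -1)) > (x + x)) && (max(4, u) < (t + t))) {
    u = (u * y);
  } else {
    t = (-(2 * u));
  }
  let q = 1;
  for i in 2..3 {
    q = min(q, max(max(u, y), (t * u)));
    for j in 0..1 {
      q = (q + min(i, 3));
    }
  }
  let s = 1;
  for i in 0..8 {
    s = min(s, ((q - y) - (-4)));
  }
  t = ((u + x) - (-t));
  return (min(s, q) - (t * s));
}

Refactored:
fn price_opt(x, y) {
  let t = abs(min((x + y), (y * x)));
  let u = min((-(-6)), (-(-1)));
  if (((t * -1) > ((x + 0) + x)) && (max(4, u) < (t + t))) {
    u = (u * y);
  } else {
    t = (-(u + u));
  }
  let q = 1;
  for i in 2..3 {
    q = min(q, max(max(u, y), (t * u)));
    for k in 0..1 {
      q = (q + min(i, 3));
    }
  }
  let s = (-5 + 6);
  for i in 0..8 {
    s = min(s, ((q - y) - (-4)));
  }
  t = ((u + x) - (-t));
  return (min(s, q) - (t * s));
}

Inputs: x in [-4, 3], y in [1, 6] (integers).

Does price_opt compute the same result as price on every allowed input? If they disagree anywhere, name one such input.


These are not equivalent — on x=-4, y=2 the outputs split (-5 vs 6).
price: t becomes 8; next u becomes 1; next ((abs((t * -1)) > (x + x)) && (max(4, u) < (t + t))) evaluates to true; next u becomes 2; next q becomes 1; next at i=2:; next q becomes 1; next at j=0:; next q becomes 3; next s becomes 1; next at i=0:; next s becomes 1; next at i=1:; next s becomes 1; next at i=2:; next s becomes 1; next at i=3:; next s becomes 1; next at i=4:; next s becomes 1; next at i=5:; next s becomes 1; next at i=6:; next s becomes 1; next at i=7:; next s becomes 1; next t becomes 6; next final value -5
price_opt: t becomes 8; next u becomes 1; next (((t * -1) > ((x + 0) + x)) && (max(4, u) < (t + t))) evaluates to false; next t becomes -2; next q becomes 1; next at i=2:; next q becomes 1; next at k=0:; next q becomes 3; next s becomes 1; next at i=0:; next s becomes 1; next at i=1:; next s becomes 1; next at i=2:; next s becomes 1; next at i=3:; next s becomes 1; next at i=4:; next s becomes 1; next at i=5:; next s becomes 1; next at i=6:; next s becomes 1; next at i=7:; next s becomes 1; next t becomes -5; next final value 6
verdict: not equivalent; witness: x=-4, y=2


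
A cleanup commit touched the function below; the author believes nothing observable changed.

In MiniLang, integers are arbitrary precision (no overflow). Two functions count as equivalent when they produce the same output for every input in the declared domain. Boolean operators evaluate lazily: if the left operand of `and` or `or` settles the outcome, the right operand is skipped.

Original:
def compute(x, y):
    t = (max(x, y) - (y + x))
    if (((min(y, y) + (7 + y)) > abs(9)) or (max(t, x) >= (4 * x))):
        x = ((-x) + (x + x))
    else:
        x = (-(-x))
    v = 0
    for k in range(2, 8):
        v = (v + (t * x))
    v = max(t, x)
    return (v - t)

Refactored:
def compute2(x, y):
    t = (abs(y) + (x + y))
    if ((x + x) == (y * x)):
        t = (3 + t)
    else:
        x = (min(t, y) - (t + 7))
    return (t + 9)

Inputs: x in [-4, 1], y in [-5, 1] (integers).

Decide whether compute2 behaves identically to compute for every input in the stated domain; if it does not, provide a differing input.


Consider the input x=-4, y=-5.
compute: t = 5; (((min(y, y) + (7 + y)) > abs(9)) or (max(t, x) >= (4 * x))) -> true; x = -4; v = 0; [k=2]; v = -20; [k=3]; v = -40; [k=4]; v = -60; [k=5]; v = -80; [k=6]; v = -100; [k=7]; v = -120; v = 5; return 0
compute2: t = -4; ((x + x) == (y * x)) -> false; x = -8; return 5
0 against 5: the behavior changed.
verdict: not equivalent; witness: x=-4, y=-5


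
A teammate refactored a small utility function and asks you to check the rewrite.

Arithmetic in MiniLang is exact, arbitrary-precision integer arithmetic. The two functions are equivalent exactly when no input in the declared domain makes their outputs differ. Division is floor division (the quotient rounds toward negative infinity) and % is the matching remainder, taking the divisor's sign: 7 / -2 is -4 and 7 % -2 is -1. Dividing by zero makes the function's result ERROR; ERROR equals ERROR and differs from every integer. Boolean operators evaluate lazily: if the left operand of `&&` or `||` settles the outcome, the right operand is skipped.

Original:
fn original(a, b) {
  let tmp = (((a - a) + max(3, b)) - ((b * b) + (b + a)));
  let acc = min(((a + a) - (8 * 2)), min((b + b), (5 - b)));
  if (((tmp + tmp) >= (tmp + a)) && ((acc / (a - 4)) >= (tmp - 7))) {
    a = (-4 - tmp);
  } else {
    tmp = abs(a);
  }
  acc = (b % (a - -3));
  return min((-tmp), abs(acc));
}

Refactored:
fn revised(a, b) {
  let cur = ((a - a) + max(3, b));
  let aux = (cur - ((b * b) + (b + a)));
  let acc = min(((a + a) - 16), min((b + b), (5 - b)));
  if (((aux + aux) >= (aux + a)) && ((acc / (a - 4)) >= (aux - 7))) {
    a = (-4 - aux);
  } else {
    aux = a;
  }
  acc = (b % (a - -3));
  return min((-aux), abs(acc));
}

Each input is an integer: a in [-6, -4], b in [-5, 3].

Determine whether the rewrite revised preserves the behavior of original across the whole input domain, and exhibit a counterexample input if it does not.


These are not equivalent — on a=-6, b=-5 the outputs split (-6 vs 2).
original: tmp becomes -11; next acc becomes -28; next (((tmp + tmp) >= (tmp + a)) && ((acc / (a - 4)) >= (tmp - 7))) evaluates to false; next tmp becomes 6; next acc becomes -2; next final value -6
revised: cur becomes 3; next aux becomes -11; next acc becomes -28; next (((aux + aux) >= (aux + a)) && ((acc / (a - 4)) >= (aux - 7))) evaluates to false; next aux becomes -6; next acc becomes -2; next final value 2
verdict: not equivalent; witness: a=-6, b=-5


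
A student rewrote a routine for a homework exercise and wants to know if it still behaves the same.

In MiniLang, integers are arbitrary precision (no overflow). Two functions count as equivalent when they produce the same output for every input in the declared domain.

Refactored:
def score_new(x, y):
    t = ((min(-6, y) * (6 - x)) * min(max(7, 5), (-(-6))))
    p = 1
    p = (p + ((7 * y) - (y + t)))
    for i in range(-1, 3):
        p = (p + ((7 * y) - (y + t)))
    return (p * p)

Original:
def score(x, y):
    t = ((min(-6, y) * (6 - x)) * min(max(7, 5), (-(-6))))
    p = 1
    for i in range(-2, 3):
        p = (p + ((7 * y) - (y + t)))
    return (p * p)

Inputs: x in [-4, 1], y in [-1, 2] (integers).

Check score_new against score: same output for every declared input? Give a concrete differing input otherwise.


Changes here: arithmetic usage differs, constant usage differs, loop structure differs, statement counts differ; the full 24-point sweep finds no disagreement.
verdict: equivalent


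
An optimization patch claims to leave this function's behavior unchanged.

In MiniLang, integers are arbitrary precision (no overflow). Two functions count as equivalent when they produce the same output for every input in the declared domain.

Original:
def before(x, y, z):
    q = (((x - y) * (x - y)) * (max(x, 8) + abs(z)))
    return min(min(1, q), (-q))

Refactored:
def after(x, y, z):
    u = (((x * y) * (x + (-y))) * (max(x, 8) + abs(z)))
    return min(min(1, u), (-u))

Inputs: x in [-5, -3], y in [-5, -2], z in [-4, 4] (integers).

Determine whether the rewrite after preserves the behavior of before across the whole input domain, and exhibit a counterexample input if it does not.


Consider the input x=-5, y=-4, z=-4.
before: q = 12; return -12
after: u = -240; return -240
-12 and -240 differ, so these are not the same function on this domain.
verdict: not equivalent; witness: x=-5, y=-4, z=-4


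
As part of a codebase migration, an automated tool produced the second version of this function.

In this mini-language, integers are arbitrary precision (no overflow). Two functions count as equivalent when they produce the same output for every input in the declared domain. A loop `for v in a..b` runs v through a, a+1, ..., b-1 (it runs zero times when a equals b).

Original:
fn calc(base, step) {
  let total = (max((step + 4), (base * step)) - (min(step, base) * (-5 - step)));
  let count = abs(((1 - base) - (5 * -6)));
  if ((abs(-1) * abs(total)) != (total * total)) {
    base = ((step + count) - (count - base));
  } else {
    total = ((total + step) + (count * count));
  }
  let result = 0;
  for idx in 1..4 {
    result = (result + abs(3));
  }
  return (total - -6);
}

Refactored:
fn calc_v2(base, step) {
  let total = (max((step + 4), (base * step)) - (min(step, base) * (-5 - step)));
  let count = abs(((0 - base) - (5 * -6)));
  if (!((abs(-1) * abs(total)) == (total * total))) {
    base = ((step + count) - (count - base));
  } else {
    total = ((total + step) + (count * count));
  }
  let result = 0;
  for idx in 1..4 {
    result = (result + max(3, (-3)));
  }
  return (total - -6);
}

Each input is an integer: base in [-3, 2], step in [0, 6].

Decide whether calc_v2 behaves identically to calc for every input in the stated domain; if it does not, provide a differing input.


Consider the input base=-1, step=0.
calc: total = -1; count = 32; ((abs(-1) * abs(total)) != (total * total)) -> false; total = 1023; result = 0; [idx=1]; result = 3; [idx=2]; result = 6; [idx=3]; result = 9; return 1029
calc_v2: total = -1; count = 31; (!((abs(-1) * abs(total)) == (total * total))) -> false; total = 960; result = 0; [idx=1]; result = 3; [idx=2]; result = 6; [idx=3]; result = 9; return 966
1029 != 966, so the rewrite changes behavior.
verdict: not equivalent; witness: base=-1, step=0


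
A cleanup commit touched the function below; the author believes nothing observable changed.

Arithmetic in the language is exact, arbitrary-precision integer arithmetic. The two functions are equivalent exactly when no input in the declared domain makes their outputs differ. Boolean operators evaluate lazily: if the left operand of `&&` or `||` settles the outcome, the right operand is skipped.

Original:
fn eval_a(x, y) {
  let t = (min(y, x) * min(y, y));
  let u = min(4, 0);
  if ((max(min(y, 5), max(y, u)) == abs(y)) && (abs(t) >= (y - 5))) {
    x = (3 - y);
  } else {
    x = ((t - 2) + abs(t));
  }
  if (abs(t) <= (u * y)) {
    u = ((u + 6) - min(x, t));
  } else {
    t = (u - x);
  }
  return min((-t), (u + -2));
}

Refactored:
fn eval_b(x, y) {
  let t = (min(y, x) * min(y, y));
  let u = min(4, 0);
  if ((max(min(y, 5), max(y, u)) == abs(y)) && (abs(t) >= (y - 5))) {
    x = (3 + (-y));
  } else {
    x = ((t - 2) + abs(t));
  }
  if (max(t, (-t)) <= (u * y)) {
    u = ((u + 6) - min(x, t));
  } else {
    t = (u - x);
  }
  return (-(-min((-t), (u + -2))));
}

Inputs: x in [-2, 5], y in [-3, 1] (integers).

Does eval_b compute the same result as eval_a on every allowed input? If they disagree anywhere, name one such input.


Differences: min/max/abs usage differs, arithmetic usage differs — yet all 40 inputs agree.
verdict: equivalent


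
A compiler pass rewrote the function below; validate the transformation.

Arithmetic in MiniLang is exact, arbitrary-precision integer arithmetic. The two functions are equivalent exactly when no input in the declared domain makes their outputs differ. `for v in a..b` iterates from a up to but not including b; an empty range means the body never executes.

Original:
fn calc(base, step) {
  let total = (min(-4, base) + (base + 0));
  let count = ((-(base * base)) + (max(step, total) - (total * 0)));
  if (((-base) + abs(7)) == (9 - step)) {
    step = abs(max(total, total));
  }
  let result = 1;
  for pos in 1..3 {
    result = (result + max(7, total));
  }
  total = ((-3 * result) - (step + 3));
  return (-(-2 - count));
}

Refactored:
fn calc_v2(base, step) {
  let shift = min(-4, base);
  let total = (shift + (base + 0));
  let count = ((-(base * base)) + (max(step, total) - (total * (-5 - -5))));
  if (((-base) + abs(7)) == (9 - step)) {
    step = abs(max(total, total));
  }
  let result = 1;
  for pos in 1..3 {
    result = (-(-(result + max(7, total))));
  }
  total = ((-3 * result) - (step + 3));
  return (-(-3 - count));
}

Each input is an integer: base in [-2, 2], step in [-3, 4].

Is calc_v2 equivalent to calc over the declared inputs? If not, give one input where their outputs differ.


Consider the input base=-2, step=-3.
calc: total=-6, then count=-7, then (((-base) + abs(7)) == (9 - step)) is false, then result=1, then (pos=1), then result=8, then (pos=2), then result=15, then total=-45, then returns -5
calc_v2: shift=-4, then total=-6, then count=-7, then (((-base) + abs(7)) == (9 - step)) is false, then result=1, then (pos=1), then result=8, then (pos=2), then result=15, then total=-45, then returns -4
-5 vs -4 — the two versions disagree here.
verdict: not equivalent; witness: base=-2, step=-3


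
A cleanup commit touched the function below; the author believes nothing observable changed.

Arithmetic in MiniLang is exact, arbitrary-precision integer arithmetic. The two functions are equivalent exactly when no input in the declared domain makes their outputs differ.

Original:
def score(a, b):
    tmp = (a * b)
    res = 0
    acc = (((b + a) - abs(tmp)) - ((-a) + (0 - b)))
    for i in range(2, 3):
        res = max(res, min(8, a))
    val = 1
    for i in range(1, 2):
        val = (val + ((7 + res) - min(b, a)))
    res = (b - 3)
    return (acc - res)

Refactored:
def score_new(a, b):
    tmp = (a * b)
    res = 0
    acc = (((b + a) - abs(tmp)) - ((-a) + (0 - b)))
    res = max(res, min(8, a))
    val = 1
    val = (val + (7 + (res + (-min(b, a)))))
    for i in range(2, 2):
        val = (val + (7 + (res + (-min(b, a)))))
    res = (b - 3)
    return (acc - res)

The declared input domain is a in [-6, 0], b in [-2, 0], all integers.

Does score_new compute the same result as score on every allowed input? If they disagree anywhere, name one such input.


The two versions differ — the changes include arithmetic usage differs, and constant usage differs, and loop structure differs, and min/max/abs usage differs.
Tracing a=-1, b=-1: score: tmp = 1; res = 0; acc = -5; [i=2]; res = 0; val = 1; [i=1]; val = 9; res = -4; return -1 | score_new: tmp = 1; res = 0; acc = -5; res = 0; val = 1; val = 9; the i loop: no iterations; res = -4; return -1 — matching result -1.
Checked all 21 inputs in the declared domain: the outputs agree on every one.
verdict: equivalent


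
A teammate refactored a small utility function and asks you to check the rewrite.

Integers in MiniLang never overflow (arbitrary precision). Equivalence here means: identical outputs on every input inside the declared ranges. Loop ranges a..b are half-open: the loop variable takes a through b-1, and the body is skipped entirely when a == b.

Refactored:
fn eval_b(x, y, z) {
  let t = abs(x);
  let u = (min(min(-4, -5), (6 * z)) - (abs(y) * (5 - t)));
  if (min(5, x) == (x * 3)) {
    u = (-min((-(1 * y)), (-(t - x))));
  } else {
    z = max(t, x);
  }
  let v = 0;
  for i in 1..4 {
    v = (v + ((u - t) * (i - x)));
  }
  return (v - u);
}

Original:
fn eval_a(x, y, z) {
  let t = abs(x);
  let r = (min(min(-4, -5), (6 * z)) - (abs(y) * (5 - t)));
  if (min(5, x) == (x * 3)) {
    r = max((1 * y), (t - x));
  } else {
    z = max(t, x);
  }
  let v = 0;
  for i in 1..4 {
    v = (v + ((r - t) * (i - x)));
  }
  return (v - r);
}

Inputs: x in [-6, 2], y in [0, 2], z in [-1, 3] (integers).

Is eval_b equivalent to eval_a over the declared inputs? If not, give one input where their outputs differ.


Behavior is preserved: although local variable names differ, min/max/abs usage differs, the outputs never diverge.
Spot check at x=-4, y=2, z=3 — eval_a: t=4, then r=-7, then (min(5, x) == (x * 3)) is false, then z=4, then v=0, then (i=1), then v=-55, then (i=2), then v=-121, then (i=3), then v=-198, then returns -191. eval_b: t=4, then u=-7, then (min(5, x) == (x * 3)) is false, then z=4, then v=0, then (i=1), then v=-55, then (i=2), then v=-121, then (i=3), then v=-198, then returns -191. Both give -191.
An exhaustive pass over the 135 declared inputs shows identical outputs.
verdict: equivalent


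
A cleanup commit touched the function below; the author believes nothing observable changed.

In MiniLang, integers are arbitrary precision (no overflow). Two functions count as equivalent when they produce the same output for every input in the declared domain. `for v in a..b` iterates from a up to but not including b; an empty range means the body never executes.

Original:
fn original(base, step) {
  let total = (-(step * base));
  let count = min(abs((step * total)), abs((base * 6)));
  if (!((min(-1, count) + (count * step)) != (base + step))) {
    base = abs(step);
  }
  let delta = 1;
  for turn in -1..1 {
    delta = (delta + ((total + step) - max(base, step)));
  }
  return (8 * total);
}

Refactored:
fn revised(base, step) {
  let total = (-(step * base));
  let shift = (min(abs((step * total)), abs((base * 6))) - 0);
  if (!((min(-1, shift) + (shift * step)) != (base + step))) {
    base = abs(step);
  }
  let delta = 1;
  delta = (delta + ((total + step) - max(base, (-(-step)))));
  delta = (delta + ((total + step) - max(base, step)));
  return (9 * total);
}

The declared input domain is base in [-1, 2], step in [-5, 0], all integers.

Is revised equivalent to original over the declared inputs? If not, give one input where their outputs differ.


There is a counterexample at base=-1, step=-5: -40 on one side, -45 on the other.
original: total=-5, then count=6, then (!((min(-1, count) + (count * step)) != (base + step))) is false, then delta=1, then (turn=-1), then delta=-8, then (turn=0), then delta=-17, then returns -40
revised: total=-5, then shift=6, then (!((min(-1, shift) + (shift * step)) != (base + step))) is false, then delta=1, then delta=-8, then delta=-17, then returns -45
verdict: not equivalent; witness: base=-1, step=-5


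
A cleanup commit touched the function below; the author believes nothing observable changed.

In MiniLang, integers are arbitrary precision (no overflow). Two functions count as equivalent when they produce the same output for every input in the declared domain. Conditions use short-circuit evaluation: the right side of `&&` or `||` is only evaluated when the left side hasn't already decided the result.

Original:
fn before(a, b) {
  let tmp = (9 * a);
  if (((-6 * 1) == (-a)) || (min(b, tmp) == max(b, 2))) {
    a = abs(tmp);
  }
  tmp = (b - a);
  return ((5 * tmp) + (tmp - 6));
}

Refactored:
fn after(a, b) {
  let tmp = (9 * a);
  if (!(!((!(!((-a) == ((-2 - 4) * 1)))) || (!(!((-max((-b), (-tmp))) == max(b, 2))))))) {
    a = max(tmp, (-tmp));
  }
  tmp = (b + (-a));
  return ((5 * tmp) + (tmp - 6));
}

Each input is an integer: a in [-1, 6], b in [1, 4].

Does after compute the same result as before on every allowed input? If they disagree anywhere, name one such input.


Reading the diff, among the changes: arithmetic usage differs; and constant usage differs; and min/max/abs usage differs; and boolean connective usage differs.
One worked example (a=1, b=1) — before: tmp := 9 | (((-6 * 1) == (-a)) || (min(b, tmp) == max(b, 2))): false | tmp := 0 | result -6; after: tmp := 9 | (!(!((!(!((-a) == ((-2 - 4) * 1)))) || (!(!((-max((-b), (-tmp))) == max(b, 2))))))): false | tmp := 0 | result -6; agreement on -6.
Across all 32 domain points the two functions coincide.
verdict: equivalent


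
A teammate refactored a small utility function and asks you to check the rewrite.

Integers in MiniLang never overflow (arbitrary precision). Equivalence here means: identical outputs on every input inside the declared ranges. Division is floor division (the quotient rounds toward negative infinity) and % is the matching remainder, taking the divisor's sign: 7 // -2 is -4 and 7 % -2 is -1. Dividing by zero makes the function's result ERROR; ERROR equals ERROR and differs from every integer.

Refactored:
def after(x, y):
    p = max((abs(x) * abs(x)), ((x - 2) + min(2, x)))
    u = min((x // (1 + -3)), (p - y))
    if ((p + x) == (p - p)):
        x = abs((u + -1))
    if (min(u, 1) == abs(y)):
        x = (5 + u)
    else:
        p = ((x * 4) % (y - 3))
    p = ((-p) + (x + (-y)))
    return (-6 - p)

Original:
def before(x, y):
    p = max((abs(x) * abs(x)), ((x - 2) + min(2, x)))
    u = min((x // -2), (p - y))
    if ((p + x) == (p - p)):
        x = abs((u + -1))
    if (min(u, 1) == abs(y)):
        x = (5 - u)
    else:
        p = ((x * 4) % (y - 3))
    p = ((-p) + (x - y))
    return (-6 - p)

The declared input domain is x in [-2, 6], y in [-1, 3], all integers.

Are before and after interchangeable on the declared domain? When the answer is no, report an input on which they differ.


These are not equivalent — on x=-2, y=-1 the outputs split (-7 vs -9).
before: p becomes 4; next u becomes 1; next ((p + x) == (p - p)) evaluates to false; next (min(u, 1) == abs(y)) evaluates to true; next x becomes 4; next p becomes 1; next final value -7
after: p becomes 4; next u becomes 1; next ((p + x) == (p - p)) evaluates to false; next (min(u, 1) == abs(y)) evaluates to true; next x becomes 6; next p becomes 3; next final value -9
verdict: not equivalent; witness: x=-2, y=-1


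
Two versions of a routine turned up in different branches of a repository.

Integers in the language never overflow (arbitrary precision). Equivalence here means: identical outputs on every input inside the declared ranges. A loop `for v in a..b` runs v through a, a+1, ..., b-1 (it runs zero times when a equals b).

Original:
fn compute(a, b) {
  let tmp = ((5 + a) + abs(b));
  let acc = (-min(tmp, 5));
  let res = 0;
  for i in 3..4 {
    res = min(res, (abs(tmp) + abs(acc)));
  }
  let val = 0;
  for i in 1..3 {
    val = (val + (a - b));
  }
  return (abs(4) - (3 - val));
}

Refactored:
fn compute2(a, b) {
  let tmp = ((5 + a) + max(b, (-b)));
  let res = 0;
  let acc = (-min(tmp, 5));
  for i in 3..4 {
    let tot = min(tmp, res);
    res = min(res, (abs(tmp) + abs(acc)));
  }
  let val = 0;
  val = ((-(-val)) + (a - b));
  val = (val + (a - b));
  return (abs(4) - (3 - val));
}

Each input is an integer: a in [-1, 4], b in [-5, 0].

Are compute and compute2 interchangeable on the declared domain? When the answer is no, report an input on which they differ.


Reading the diff, among the changes: local variable names differ; also min/max/abs usage differs; also loop structure differs; also arithmetic usage differs; also statement counts differ.
One worked example (a=4, b=-1) — compute: tmp becomes 10; next acc becomes -5; next res becomes 0; next at i=3:; next res becomes 0; next val becomes 0; next at i=1:; next val becomes 5; next at i=2:; next val becomes 10; next final value 11; compute2: tmp becomes 10; next res becomes 0; next acc becomes -5; next at i=3:; next tot becomes 0; next res becomes 0; next val becomes 0; next val becomes 5; next val becomes 10; next final value 11; agreement on 11.
Checked all 36 inputs in the declared domain: the outputs agree on every one.
verdict: equivalent


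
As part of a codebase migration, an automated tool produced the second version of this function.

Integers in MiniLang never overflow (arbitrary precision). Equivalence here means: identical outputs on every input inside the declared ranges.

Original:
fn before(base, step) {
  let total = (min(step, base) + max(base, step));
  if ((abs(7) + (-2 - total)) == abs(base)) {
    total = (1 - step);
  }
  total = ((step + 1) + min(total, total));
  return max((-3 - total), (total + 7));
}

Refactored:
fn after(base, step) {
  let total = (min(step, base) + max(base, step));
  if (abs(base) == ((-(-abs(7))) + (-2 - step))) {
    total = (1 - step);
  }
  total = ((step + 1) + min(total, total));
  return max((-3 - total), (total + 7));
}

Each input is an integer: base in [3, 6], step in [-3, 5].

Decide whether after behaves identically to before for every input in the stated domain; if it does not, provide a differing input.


Evaluate both at base=3, step=2.
before: total=5, then ((abs(7) + (-2 - total)) == abs(base)) is false, then total=8, then returns 15
after: total=5, then (abs(base) == ((-(-abs(7))) + (-2 - step))) is true, then total=-1, then total=2, then returns 9
15 vs 9 — the two versions disagree here.
verdict: not equivalent; witness: base=3, step=2


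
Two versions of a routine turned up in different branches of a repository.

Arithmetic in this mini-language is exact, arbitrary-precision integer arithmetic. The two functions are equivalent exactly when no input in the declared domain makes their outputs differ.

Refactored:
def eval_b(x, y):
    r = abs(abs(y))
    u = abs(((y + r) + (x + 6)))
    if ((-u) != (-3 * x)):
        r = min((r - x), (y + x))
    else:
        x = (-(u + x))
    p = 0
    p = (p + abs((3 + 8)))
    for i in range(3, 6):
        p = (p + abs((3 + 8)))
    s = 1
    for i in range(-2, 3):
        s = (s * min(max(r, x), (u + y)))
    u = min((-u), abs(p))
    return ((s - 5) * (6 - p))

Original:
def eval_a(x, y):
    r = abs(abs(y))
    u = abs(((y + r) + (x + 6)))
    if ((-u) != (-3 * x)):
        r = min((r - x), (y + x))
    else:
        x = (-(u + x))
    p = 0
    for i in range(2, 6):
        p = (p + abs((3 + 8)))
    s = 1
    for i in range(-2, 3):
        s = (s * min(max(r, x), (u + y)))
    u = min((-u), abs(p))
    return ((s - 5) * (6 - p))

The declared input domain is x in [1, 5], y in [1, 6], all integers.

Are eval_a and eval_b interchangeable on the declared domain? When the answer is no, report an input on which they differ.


Reading the diff, among the changes: min/max/abs usage differs; and constant usage differs; and loop structure differs; and arithmetic usage differs; and statement counts differ.
Tracing x=5, y=3: eval_a: r = 3; u = 17; ((-u) != (-3 * x)) -> true; r = -2; p = 0; [i=2]; p = 11; [i=3]; p = 22; [i=4]; p = 33; [i=5]; p = 44; s = 1; [i=-2]; s = 5; [i=-1]; s = 25; [i=0]; s = 125; [i=1]; s = 625; [i=2]; s = 3125; u = -17; return -118560 | eval_b: r = 3; u = 17; ((-u) != (-3 * x)) -> true; r = -2; p = 0; p = 11; [i=3]; p = 22; [i=4]; p = 33; [i=5]; p = 44; s = 1; [i=-2]; s = 5; [i=-1]; s = 25; [i=0]; s = 125; [i=1]; s = 625; [i=2]; s = 3125; u = -17; return -118560 — matching result -118560.
Across all 30 domain points the two functions coincide.
verdict: equivalent


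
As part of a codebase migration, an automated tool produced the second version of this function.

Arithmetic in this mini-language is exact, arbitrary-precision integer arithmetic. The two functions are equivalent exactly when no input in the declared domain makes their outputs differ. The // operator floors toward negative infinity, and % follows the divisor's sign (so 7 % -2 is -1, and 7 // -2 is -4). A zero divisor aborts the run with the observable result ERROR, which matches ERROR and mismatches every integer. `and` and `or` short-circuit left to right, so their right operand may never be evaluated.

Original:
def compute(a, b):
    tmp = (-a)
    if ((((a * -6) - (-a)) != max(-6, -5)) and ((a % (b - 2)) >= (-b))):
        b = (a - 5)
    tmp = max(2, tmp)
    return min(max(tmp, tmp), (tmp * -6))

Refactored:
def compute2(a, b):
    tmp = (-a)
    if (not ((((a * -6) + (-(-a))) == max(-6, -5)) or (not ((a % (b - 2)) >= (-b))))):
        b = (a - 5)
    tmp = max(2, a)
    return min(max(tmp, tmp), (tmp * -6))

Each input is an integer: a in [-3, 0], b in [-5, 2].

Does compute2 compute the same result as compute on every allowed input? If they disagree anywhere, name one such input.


Input a=-3, b=-5: -18 from compute versus -12 from compute2.
verdict: not equivalent; witness: a=-3, b=-5


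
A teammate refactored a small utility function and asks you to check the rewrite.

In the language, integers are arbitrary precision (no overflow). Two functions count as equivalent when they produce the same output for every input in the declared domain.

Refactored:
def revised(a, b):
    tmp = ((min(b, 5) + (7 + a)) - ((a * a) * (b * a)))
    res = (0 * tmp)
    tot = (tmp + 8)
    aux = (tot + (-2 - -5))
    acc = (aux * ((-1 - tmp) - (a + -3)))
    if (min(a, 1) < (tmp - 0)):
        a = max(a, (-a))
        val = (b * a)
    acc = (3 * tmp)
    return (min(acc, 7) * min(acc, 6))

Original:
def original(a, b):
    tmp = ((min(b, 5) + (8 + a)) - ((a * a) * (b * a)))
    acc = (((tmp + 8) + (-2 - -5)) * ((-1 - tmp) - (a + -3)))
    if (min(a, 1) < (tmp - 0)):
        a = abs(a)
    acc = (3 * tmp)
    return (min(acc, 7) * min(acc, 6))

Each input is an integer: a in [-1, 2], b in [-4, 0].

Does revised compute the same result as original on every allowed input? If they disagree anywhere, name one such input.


Not equivalent: a=-1, b=-4 separates them (9 vs 36).
original: tmp := -1 | acc := 40 | (min(a, 1) < (tmp - 0)): false | acc := -3 | result 9
revised: tmp := -2 | res := 0 | tot := 6 | aux := 9 | acc := 45 | (min(a, 1) < (tmp - 0)): false | acc := -6 | result 36
verdict: not equivalent; witness: a=-1, b=-4


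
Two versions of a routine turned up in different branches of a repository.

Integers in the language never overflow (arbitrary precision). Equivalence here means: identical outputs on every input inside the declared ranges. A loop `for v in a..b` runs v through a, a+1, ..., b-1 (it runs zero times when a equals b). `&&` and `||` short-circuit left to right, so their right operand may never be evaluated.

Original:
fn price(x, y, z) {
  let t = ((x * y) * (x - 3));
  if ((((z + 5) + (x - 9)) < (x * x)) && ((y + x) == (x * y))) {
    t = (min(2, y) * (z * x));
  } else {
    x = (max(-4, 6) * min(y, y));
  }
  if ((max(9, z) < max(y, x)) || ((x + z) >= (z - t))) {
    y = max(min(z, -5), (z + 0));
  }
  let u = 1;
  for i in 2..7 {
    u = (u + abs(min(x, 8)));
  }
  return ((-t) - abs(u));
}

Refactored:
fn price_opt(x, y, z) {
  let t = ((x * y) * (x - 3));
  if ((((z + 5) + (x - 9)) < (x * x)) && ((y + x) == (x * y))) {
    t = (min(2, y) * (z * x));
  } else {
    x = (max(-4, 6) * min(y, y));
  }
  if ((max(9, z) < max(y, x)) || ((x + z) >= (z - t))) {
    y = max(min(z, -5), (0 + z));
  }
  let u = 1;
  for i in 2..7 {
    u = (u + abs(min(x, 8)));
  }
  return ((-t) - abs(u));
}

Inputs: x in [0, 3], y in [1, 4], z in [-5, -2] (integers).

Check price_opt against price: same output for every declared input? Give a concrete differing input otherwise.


The two are interchangeable: same computation, different form, and every declared input agrees.
Tracing x=3, y=1, z=-4: price: t=0, then ((((z + 5) + (x - 9)) < (x * x)) && ((y + x) == (x * y))) is false, then x=6, then ((max(9, z) < max(y, x)) || ((x + z) >= (z - t))) is true, then y=-4, then u=1, then (i=2), then u=7, then (i=3), then u=13, then (i=4), then u=19, then (i=5), then u=25, then (i=6), then u=31, then returns -31 | price_opt: t=0, then ((((z + 5) + (x - 9)) < (x * x)) && ((y + x) == (x * y))) is false, then x=6, then ((max(9, z) < max(y, x)) || ((x + z) >= (z - t))) is true, then y=-4, then u=1, then (i=2), then u=7, then (i=3), then u=13, then (i=4), then u=19, then (i=5), then u=25, then (i=6), then u=31, then returns -31 — matching result -31.
An exhaustive pass over the 64 declared inputs shows identical outputs.
verdict: equivalent


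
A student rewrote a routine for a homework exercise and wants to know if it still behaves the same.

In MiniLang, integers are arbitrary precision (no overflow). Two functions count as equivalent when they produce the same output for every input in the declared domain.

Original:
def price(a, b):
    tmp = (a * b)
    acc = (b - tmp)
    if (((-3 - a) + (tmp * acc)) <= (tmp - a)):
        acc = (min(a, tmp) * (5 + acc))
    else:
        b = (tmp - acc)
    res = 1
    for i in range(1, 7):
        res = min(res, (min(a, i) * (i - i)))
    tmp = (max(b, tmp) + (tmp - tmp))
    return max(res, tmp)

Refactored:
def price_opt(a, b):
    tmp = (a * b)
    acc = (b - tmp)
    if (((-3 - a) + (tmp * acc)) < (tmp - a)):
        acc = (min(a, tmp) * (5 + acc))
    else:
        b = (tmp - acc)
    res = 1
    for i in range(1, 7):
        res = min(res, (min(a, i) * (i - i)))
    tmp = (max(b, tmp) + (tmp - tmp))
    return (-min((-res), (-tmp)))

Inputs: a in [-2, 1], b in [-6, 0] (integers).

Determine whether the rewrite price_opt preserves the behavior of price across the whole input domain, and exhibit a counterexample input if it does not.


Equivalent. The edit looks behavioral (`(((-3 - a) + (tmp * acc)) <= (tmp - a))` became `(((-3 - a) + (tmp * acc)) < (tmp - a))`), but over these ranges it never changes the outcome.
Across all 28 domain points the two functions coincide.
Tracing a=-2, b=-1: price: tmp := 2 | acc := -3 | (((-3 - a) + (tmp * acc)) <= (tmp - a)): true | acc := -4 | res := 1 | iter i=1: | res := 0 | iter i=2: | res := 0 | iter i=3: | res := 0 | iter i=4: | res := 0 | iter i=5: | res := 0 | iter i=6: | res := 0 | tmp := 2 | result 2 | price_opt: tmp := 2 | acc := -3 | (((-3 - a) + (tmp * acc)) < (tmp - a)): true | acc := -4 | res := 1 | iter i=1: | res := 0 | iter i=2: | res := 0 | iter i=3: | res := 0 | iter i=4: | res := 0 | iter i=5: | res := 0 | iter i=6: | res := 0 | tmp := 2 | result 2 — matching result 2.
verdict: equivalent


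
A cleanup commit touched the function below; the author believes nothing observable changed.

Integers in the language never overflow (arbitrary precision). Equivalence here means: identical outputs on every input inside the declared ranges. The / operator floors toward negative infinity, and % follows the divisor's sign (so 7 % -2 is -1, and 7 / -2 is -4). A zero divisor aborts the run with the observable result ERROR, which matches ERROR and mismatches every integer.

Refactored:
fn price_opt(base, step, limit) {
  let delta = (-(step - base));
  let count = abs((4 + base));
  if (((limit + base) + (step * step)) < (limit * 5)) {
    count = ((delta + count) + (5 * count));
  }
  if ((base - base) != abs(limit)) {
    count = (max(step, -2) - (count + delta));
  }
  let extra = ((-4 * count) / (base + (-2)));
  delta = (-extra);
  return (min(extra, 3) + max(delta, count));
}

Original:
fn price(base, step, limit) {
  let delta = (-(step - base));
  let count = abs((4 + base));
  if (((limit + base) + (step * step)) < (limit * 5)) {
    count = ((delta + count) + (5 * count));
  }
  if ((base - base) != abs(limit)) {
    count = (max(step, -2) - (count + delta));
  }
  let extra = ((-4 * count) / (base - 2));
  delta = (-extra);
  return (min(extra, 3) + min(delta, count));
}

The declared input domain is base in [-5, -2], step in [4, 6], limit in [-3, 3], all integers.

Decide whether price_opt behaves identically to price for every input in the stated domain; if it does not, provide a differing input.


These are not equivalent — on base=-5, step=4, limit=-3 the outputs split (-3 vs 15).
price: delta = -9; count = 1; (((limit + base) + (step * step)) < (limit * 5)) -> false; ((base - base) != abs(limit)) -> true; count = 12; extra = 6; delta = -6; return -3
price_opt: delta = -9; count = 1; (((limit + base) + (step * step)) < (limit * 5)) -> false; ((base - base) != abs(limit)) -> true; count = 12; extra = 6; delta = -6; return 15
verdict: not equivalent; witness: base=-5, step=4, limit=-3


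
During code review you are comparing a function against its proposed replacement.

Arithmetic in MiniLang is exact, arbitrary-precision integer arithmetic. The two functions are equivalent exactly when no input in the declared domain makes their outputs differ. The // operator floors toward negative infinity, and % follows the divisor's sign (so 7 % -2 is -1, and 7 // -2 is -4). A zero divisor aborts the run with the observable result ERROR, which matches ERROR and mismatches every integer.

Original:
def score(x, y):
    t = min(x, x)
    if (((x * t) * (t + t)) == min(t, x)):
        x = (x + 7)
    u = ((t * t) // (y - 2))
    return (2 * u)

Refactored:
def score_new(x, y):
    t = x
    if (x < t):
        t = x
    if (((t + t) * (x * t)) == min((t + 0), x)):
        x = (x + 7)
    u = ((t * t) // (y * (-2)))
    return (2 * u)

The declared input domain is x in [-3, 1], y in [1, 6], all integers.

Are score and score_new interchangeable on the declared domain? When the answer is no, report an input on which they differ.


Take x=-3, y=1.
score: t = -3; (((x * t) * (t + t)) == min(t, x)) -> false; u = -9; return -18
score_new: t = -3; (x < t) -> false; (((t + t) * (x * t)) == min((t + 0), x)) -> false; u = -5; return -10
-18 and -10 differ, so these are not the same function on this domain.
verdict: not equivalent; witness: x=-3, y=1


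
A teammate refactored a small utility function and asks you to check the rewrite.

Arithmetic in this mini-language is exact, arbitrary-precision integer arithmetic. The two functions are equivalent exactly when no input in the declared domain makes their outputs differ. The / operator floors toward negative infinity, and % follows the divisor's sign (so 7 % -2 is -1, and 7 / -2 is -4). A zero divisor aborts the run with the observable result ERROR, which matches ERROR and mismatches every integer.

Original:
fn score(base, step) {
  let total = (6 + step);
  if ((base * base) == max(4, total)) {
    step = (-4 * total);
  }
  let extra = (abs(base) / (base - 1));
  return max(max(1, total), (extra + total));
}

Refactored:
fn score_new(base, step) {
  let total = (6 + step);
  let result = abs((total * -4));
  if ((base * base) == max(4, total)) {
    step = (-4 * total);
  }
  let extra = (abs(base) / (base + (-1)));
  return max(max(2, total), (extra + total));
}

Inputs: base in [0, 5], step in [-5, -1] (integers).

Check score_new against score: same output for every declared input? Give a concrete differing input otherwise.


Try base=0, step=-5.
score: total := 1 | ((base * base) == max(4, total)): false | extra := 0 | result 1
score_new: total := 1 | result := 4 | ((base * base) == max(4, total)): false | extra := 0 | result 2
1 against 2: the behavior changed.
verdict: not equivalent; witness: base=0, step=-5
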